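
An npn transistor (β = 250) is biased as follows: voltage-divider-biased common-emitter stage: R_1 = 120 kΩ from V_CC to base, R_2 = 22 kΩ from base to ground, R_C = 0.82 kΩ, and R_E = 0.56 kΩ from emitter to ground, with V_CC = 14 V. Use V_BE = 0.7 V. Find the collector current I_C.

I_C ≈ 2.3 mA

Thevenize the base divider: V_Th = V_CC·R_2/(R_1+R_2) = 14×22/142 = 2.17 V, R_Th = R_1‖R_2 = 18.6 kΩ.
Base-emitter loop: V_Th = I_B·R_Th + V_BE + (β+1)I_B·R_E, so I_B = (2.17 − 0.7) / (18.6 + 251×0.56) = 0.00923 mA.
I_C = β·I_B = 250×0.00923 = 2.31 mA, and I_E = (β+1)I_B = 2.32 mA.
V_CE = V_CC − I_C·R_C − I_E·R_E = 14 − 2.31×0.82 − 2.32×0.56 = 10.8 V.
V_CE = 10.8 V > 0.2 V confirms active-region operation.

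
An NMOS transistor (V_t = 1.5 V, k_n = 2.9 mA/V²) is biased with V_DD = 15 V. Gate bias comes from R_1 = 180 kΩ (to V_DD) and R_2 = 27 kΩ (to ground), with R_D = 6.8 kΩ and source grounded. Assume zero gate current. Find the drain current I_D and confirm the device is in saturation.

I_D ≈ 0.3 mA

V_G = V_DD·R_2/(R_1+R_2) = 15×27/207 = 1.96 V. With the source grounded, V_GS = V_G = 1.96 V.
Assume saturation: I_D = (k_n/2)(V_GS − V_t)² = (2.9/2)×(1.96 − 1.5)² = 1.45×0.457² = 0.302 mA.
V_DS = V_DD − I_D·R_D = 15 − 0.302×6.8 = 12.9 V.
Saturation requires V_DS ≥ V_GS − V_t = 0.457 V; 12.9 ≥ 0.457 ✓.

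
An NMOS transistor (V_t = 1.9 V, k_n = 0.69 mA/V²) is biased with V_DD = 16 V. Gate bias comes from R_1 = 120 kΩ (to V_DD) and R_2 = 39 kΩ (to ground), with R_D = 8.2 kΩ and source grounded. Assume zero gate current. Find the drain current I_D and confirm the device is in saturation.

V_G = V_DD·R_2/(R_1+R_2) = 16×39/159 = 3.92 V. With the source grounded, V_GS = V_G = 3.92 V.
Assume saturation: I_D = (k_n/2)(V_GS − V_t)² = (0.69/2)×(3.92 − 1.9)² = 0.345×2.02² = 1.41 mA.
V_DS = V_DD − I_D·R_D = 16 − 1.41×8.2 = 4.4 V.
Saturation requires V_DS ≥ V_GS − V_t = 2.02 V; 4.4 ≥ 2.02 ✓.

I_D ≈ 1.4 mA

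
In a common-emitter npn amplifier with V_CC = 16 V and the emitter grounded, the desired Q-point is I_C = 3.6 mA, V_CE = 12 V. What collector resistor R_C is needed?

R_C ≈ 1.1 kΩ

Collector loop: V_CC = I_C·R_C + V_CE.
R_C = (V_CC − V_CE)/I_C = (16 − 12)/3.6 = 1.11 kΩ.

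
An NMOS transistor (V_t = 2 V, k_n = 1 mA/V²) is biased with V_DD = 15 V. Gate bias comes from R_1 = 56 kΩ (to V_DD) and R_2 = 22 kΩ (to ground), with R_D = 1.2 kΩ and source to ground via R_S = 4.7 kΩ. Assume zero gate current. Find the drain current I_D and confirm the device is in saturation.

I_D ≈ 0.31 mA

V_G = V_DD·R_2/(R_1+R_2) = 15×22/78 = 4.23 V.
Assume saturation: I_D = (k_n/2)(V_GS − V_t)² with V_GS = V_G − I_D·R_S = 4.23 − 4.7·I_D.
Substituting gives 11·I_D² − 11.5·I_D + 2.49 = 0, with roots I_D = 0.308 or 0.732 mA.
The root I_D = 0.732 mA gives V_GS = 0.79 V ≤ V_t, so take I_D = 0.308 mA.
Then V_GS = 2.78 V and V_DS = V_DD − I_D(R_D+R_S) = 15 − 0.308×5.9 = 13.2 V.
Saturation requires V_DS ≥ V_GS − V_t = 0.784 V; 13.2 ≥ 0.784 ✓.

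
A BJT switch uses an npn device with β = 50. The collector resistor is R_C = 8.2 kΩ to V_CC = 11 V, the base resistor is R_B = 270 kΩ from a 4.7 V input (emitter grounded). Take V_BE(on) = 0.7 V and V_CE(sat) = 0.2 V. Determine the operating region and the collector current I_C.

active; I_C ≈ 0.74 mA

Assume active. Base-emitter loop: I_B = (V_BB − V_BE)/R_B = (4.7 − 0.7)/270 = 0.0148 mA.
I_C = β·I_B = 50×0.0148 = 0.741 mA.
V_CE = V_CC − I_C·R_C = 11 − 0.741×8.2 = 4.93 V > V_CE(sat), so the active-region assumption holds.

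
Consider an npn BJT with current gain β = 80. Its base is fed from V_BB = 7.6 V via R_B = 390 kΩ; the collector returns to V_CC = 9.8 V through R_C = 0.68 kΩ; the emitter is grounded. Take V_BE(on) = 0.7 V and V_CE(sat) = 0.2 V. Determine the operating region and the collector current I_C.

active; I_C ≈ 1.4 mA

Assume active. Base-emitter loop: I_B = (V_BB − V_BE)/R_B = (7.6 − 0.7)/390 = 0.0177 mA.
I_C = β·I_B = 80×0.0177 = 1.42 mA.
V_CE = V_CC − I_C·R_C = 9.8 − 1.42×0.68 = 8.84 V > V_CE(sat), so the active-region assumption holds.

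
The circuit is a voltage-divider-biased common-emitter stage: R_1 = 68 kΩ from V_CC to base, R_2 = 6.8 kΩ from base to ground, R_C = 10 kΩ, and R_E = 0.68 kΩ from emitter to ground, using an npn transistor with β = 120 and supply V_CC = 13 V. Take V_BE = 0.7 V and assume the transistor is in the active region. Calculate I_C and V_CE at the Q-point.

Thevenize the base divider: V_Th = V_CC·R_2/(R_1+R_2) = 13×6.8/74.8 = 1.18 V, R_Th = R_1‖R_2 = 6.18 kΩ.
Base-emitter loop: V_Th = I_B·R_Th + V_BE + (β+1)I_B·R_E, so I_B = (1.18 − 0.7) / (6.18 + 121×0.68) = 0.00545 mA.
I_C = β·I_B = 120×0.00545 = 0.654 mA, and I_E = (β+1)I_B = 0.659 mA.
V_CE = V_CC − I_C·R_C − I_E·R_E = 13 − 0.654×10 − 0.659×0.68 = 6.02 V.
V_CE = 6.02 V > 0.2 V confirms active-region operation.

I_C ≈ 0.65 mA, V_CE ≈ 6 V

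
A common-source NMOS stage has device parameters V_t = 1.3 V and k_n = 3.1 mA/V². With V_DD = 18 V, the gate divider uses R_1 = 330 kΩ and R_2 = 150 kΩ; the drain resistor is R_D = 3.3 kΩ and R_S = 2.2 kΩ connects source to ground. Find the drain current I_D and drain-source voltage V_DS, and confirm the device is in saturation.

V_G = V_DD·R_2/(R_1+R_2) = 18×150/480 = 5.62 V.
Assume saturation: I_D = (k_n/2)(V_GS − V_t)² with V_GS = V_G − I_D·R_S = 5.62 − 2.2·I_D.
Substituting gives 7.5·I_D² − 30.5·I_D + 29 = 0, with roots I_D = 1.52 or 2.55 mA.
The root I_D = 2.55 mA gives V_GS = 0.0177 V ≤ V_t, so take I_D = 1.52 mA.
Then V_GS = 2.29 V and V_DS = V_DD − I_D(R_D+R_S) = 18 − 1.52×5.5 = 9.66 V.
Saturation requires V_DS ≥ V_GS − V_t = 0.989 V; 9.66 ≥ 0.989 ✓.

I_D ≈ 1.5 mA, V_DS ≈ 9.7 V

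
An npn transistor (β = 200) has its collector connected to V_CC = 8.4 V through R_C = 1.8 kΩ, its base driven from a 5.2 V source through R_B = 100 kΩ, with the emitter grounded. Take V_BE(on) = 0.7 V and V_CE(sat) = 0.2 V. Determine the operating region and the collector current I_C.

Assume active: I_B = (5.2 − 0.7)/100 = 0.045 mA, giving I_C = β·I_B = 9 mA.
But then V_CE = 8.4 − 9×1.8 = -7.8 V < V_CE(sat) = 0.2 V — impossible in the active region.
So the transistor is saturated. With V_CE = 0.2 V, I_C = (V_CC − 0.2)/R_C = 8.2/1.8 = 4.56 mA.
Check: β·I_B = 9 mA > I_C = 4.56 mA, confirming saturation.

saturation; I_C ≈ 4.6 mA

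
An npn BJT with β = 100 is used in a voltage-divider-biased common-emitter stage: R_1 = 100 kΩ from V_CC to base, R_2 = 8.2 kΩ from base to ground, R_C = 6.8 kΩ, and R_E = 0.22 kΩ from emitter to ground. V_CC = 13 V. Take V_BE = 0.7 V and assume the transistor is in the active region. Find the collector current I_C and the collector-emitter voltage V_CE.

I_C ≈ 0.96 mA, V_CE ≈ 6.3 V

Thevenize the base divider: V_Th = V_CC·R_2/(R_1+R_2) = 13×8.2/108 = 0.985 V, R_Th = R_1‖R_2 = 7.58 kΩ.
Base-emitter loop: V_Th = I_B·R_Th + V_BE + (β+1)I_B·R_E, so I_B = (0.985 − 0.7) / (7.58 + 101×0.22) = 0.00957 mA.
I_C = β·I_B = 100×0.00957 = 0.957 mA, and I_E = (β+1)I_B = 0.967 mA.
V_CE = V_CC − I_C·R_C − I_E·R_E = 13 − 0.957×6.8 − 0.967×0.22 = 6.28 V.
V_CE = 6.28 V > 0.2 V confirms active-region operation.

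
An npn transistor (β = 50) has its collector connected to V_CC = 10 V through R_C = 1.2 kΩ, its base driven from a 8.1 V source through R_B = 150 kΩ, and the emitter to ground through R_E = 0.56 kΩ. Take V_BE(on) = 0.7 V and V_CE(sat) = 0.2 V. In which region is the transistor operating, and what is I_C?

active; I_C ≈ 2.1 mA

Assume active. Base-emitter loop: I_B = (V_BB − V_BE)/(R_B + (β+1)R_E) = (8.1 − 0.7)/(150 + 51×0.56) = 0.0414 mA.
I_C = β·I_B = 50×0.0414 = 2.07 mA.
V_CE = V_CC − I_C·R_C − I_E·R_E = 10 − 2.07×1.2 − 2.11×0.56 = 6.33 V > V_CE(sat), so the active-region assumption holds.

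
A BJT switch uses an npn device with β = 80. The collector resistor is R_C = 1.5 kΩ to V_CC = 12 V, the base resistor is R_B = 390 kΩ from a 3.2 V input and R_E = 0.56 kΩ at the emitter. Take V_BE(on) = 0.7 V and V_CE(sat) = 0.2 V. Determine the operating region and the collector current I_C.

Assume active. Base-emitter loop: I_B = (V_BB − V_BE)/(R_B + (β+1)R_E) = (3.2 − 0.7)/(390 + 81×0.56) = 0.00574 mA.
I_C = β·I_B = 80×0.00574 = 0.459 mA.
V_CE = V_CC − I_C·R_C − I_E·R_E = 12 − 0.459×1.5 − 0.465×0.56 = 11.1 V > V_CE(sat), so the active-region assumption holds.

active; I_C ≈ 0.46 mA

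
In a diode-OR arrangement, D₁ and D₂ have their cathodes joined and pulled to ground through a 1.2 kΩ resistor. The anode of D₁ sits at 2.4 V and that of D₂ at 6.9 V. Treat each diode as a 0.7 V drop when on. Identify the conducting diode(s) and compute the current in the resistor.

Assume both conduct. Then node N would need to be at both 2.4−0.7 = 1.7 V and 6.9−0.7 = 6.2 V, which is impossible.
Assume only D₂ conducts: V_N = 6.9 − 0.7 = 6.2 V, so I_R = 6.2/1.2 = 5.17 mA.
Check D₁: its anode-to-cathode voltage is 2.4 − 6.2 = -3.8 V < 0.7 V, so it is off. The assumption is consistent.

Only D₂ conducts; I_R ≈ 5.2 mA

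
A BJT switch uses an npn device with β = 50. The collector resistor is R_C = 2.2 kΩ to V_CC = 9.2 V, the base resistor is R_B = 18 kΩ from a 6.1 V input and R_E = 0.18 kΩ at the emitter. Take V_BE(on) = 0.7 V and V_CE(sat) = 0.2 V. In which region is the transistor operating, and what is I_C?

saturation; I_C ≈ 3.8 mA

Assume active: I_B = (6.1 − 0.7)/(18 + 51×0.18) = 0.199 mA, I_C = β·I_B = 9.93 mA.
Then V_CE = 9.2 − 9.93×2.2 − 10.1×0.18 = -14.5 V < 0.2 V — the active assumption fails.
Re-solve with V_CE = 0.2 V. KCL at the emitter: V_E/R_E = (V_BB−0.7−V_E)/R_B + (V_CC−0.2−V_E)/R_C, giving V_E = 0.724 V.
I_C = (V_CC − 0.2 − V_E)/R_C = (9 − 0.724)/2.2 = 3.76 mA.
Check: I_B = (5.4 − 0.724)/18 = 0.26 mA, and β·I_B = 13 mA > I_C, confirming saturation.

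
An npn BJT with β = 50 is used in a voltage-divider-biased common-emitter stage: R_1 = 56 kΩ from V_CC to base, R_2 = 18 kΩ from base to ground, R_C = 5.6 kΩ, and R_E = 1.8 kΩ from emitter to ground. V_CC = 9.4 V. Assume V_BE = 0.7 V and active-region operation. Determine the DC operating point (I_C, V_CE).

I_C ≈ 0.75 mA, V_CE ≈ 3.8 V

Thevenize the base divider: V_Th = V_CC·R_2/(R_1+R_2) = 9.4×18/74 = 2.29 V, R_Th = R_1‖R_2 = 13.6 kΩ.
Base-emitter loop: V_Th = I_B·R_Th + V_BE + (β+1)I_B·R_E, so I_B = (2.29 − 0.7) / (13.6 + 51×1.8) = 0.015 mA.
I_C = β·I_B = 50×0.015 = 0.752 mA, and I_E = (β+1)I_B = 0.767 mA.
V_CE = V_CC − I_C·R_C − I_E·R_E = 9.4 − 0.752×5.6 − 0.767×1.8 = 3.8 V.
V_CE = 3.8 V > 0.2 V confirms active-region operation.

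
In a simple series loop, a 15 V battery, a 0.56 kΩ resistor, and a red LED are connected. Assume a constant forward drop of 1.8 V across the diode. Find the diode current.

KVL around the loop: 15 = V_D + I·R = 1.8 + I × 0.56 kΩ.
So I = (15 − 1.8) / 0.56 kΩ = 13.2 / 0.56 = 23.6 mA.

I ≈ 24 mA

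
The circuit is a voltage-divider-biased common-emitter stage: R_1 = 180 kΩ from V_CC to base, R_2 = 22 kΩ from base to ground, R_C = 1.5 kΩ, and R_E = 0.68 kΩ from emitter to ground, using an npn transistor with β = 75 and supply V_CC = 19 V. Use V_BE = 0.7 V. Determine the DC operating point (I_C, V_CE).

Thevenize the base divider: V_Th = V_CC·R_2/(R_1+R_2) = 19×22/202 = 2.07 V, R_Th = R_1‖R_2 = 19.6 kΩ.
Base-emitter loop: V_Th = I_B·R_Th + V_BE + (β+1)I_B·R_E, so I_B = (2.07 − 0.7) / (19.6 + 76×0.68) = 0.0192 mA.
I_C = β·I_B = 75×0.0192 = 1.44 mA, and I_E = (β+1)I_B = 1.46 mA.
V_CE = V_CC − I_C·R_C − I_E·R_E = 19 − 1.44×1.5 − 1.46×0.68 = 15.8 V.
V_CE = 15.8 V > 0.2 V confirms active-region operation.

I_C ≈ 1.4 mA, V_CE ≈ 16 V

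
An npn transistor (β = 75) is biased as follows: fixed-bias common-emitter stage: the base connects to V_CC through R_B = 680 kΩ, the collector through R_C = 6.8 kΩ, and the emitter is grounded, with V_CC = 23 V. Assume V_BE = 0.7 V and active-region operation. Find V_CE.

V_CE ≈ 6.3 V

Base loop: V_CC = I_B·R_B + V_BE, so I_B = (23 − 0.7)/680 kΩ = 0.0328 mA.
In the active region I_C = β·I_B = 75 × 0.0328 = 2.46 mA.
Collector loop: V_CE = V_CC − I_C·R_C = 23 − 2.46×6.8 = 6.27 V.
Since V_CE = 6.27 V > V_CE(sat) ≈ 0.2 V, the transistor is in the active region as assumed.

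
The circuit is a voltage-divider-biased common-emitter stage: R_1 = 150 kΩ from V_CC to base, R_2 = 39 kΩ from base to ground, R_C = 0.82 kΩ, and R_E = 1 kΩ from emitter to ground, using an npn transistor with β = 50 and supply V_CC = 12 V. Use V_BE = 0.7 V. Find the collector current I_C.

I_C ≈ 1.1 mA

Thevenize the base divider: V_Th = V_CC·R_2/(R_1+R_2) = 12×39/189 = 2.48 V, R_Th = R_1‖R_2 = 31 kΩ.
Base-emitter loop: V_Th = I_B·R_Th + V_BE + (β+1)I_B·R_E, so I_B = (2.48 − 0.7) / (31 + 51×1) = 0.0217 mA.
I_C = β·I_B = 50×0.0217 = 1.08 mA, and I_E = (β+1)I_B = 1.11 mA.
V_CE = V_CC − I_C·R_C − I_E·R_E = 12 − 1.08×0.82 − 1.11×1 = 10 V.
V_CE = 10 V > 0.2 V confirms active-region operation.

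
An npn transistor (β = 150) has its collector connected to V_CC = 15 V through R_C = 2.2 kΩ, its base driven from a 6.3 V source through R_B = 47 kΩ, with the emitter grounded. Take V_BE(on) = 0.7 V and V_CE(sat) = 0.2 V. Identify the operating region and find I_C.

Assume active: I_B = (6.3 − 0.7)/47 = 0.119 mA, giving I_C = β·I_B = 17.9 mA.
But then V_CE = 15 − 17.9×2.2 = -24.3 V < V_CE(sat) = 0.2 V — impossible in the active region.
So the transistor is saturated. With V_CE = 0.2 V, I_C = (V_CC − 0.2)/R_C = 14.8/2.2 = 6.73 mA.
Check: β·I_B = 17.9 mA > I_C = 6.73 mA, confirming saturation.

saturation; I_C ≈ 6.7 mA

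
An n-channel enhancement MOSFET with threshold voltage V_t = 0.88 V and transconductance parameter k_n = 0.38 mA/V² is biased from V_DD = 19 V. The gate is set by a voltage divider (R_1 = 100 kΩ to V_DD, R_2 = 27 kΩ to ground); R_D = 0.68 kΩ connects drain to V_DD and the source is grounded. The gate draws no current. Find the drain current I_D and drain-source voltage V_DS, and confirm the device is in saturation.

V_G = V_DD·R_2/(R_1+R_2) = 19×27/127 = 4.04 V. With the source grounded, V_GS = V_G = 4.04 V.
Assume saturation: I_D = (k_n/2)(V_GS − V_t)² = (0.38/2)×(4.04 − 0.88)² = 0.19×3.16² = 1.9 mA.
V_DS = V_DD − I_D·R_D = 19 − 1.9×0.68 = 17.7 V.
Saturation requires V_DS ≥ V_GS − V_t = 3.16 V; 17.7 ≥ 3.16 ✓.

I_D ≈ 1.9 mA, V_DS ≈ 18 V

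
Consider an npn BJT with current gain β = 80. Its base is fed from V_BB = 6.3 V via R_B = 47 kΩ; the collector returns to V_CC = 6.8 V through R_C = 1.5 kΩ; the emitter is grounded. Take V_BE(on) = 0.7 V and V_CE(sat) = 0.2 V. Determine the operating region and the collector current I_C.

Assume active: I_B = (6.3 − 0.7)/47 = 0.119 mA, giving I_C = β·I_B = 9.53 mA.
But then V_CE = 6.8 − 9.53×1.5 = -7.5 V < V_CE(sat) = 0.2 V — impossible in the active region.
So the transistor is saturated. With V_CE = 0.2 V, I_C = (V_CC − 0.2)/R_C = 6.6/1.5 = 4.4 mA.
Check: β·I_B = 9.53 mA > I_C = 4.4 mA, confirming saturation.

saturation; I_C ≈ 4.4 mA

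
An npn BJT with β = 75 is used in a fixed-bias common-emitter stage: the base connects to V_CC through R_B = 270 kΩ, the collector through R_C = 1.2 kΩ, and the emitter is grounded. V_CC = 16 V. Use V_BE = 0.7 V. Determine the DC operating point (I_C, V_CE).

Base loop: V_CC = I_B·R_B + V_BE, so I_B = (16 − 0.7)/270 kΩ = 0.0567 mA.
In the active region I_C = β·I_B = 75 × 0.0567 = 4.25 mA.
Collector loop: V_CE = V_CC − I_C·R_C = 16 − 4.25×1.2 = 10.9 V.
Since V_CE = 10.9 V > V_CE(sat) ≈ 0.2 V, the transistor is in the active region as assumed.

I_C ≈ 4.2 mA, V_CE ≈ 11 V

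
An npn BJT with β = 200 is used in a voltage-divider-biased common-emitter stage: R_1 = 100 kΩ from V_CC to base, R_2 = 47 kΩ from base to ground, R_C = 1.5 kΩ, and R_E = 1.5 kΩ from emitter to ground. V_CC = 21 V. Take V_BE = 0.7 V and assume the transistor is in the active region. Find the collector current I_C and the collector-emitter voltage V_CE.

Thevenize the base divider: V_Th = V_CC·R_2/(R_1+R_2) = 21×47/147 = 6.71 V, R_Th = R_1‖R_2 = 32 kΩ.
Base-emitter loop: V_Th = I_B·R_Th + V_BE + (β+1)I_B·R_E, so I_B = (6.71 − 0.7) / (32 + 201×1.5) = 0.018 mA.
I_C = β·I_B = 200×0.018 = 3.61 mA, and I_E = (β+1)I_B = 3.63 mA.
V_CE = V_CC − I_C·R_C − I_E·R_E = 21 − 3.61×1.5 − 3.63×1.5 = 10.2 V.
V_CE = 10.2 V > 0.2 V confirms active-region operation.

I_C ≈ 3.6 mA, V_CE ≈ 10 V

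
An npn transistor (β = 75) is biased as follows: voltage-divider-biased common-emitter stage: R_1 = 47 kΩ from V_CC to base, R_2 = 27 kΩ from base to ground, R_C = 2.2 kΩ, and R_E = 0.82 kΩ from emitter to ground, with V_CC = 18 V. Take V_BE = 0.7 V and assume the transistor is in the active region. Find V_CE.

V_CE ≈ 1.2 V

Thevenize the base divider: V_Th = V_CC·R_2/(R_1+R_2) = 18×27/74 = 6.57 V, R_Th = R_1‖R_2 = 17.1 kΩ.
Base-emitter loop: V_Th = I_B·R_Th + V_BE + (β+1)I_B·R_E, so I_B = (6.57 − 0.7) / (17.1 + 76×0.82) = 0.0738 mA.
I_C = β·I_B = 75×0.0738 = 5.54 mA, and I_E = (β+1)I_B = 5.61 mA.
V_CE = V_CC − I_C·R_C − I_E·R_E = 18 − 5.54×2.2 − 5.61×0.82 = 1.22 V.
V_CE = 1.22 V > 0.2 V confirms active-region operation.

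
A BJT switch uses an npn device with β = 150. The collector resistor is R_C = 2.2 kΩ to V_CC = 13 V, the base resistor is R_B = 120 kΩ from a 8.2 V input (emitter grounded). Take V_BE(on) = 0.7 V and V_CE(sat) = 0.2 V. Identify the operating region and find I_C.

saturation; I_C ≈ 5.8 mA

Assume active: I_B = (8.2 − 0.7)/120 = 0.0625 mA, giving I_C = β·I_B = 9.37 mA.
But then V_CE = 13 − 9.37×2.2 = -7.62 V < V_CE(sat) = 0.2 V — impossible in the active region.
So the transistor is saturated. With V_CE = 0.2 V, I_C = (V_CC − 0.2)/R_C = 12.8/2.2 = 5.82 mA.
Check: β·I_B = 9.37 mA > I_C = 5.82 mA, confirming saturation.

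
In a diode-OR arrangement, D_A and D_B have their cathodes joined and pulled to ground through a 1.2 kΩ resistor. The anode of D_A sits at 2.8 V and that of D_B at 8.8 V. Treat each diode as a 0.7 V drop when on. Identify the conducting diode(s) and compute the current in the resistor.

Only D_B conducts; I_R ≈ 6.8 mA

Assume both conduct. Then node N would need to be at both 2.8−0.7 = 2.1 V and 8.8−0.7 = 8.1 V, which is impossible.
Assume only D_B conducts: V_N = 8.8 − 0.7 = 8.1 V, so I_R = 8.1/1.2 = 6.75 mA.
Check D_A: its anode-to-cathode voltage is 2.8 − 8.1 = -5.3 V < 0.7 V, so it is off. The assumption is consistent.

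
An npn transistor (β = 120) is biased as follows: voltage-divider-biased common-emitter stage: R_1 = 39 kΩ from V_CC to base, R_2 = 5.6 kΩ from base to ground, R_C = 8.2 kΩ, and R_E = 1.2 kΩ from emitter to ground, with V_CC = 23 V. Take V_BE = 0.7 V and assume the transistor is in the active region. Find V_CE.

Thevenize the base divider: V_Th = V_CC·R_2/(R_1+R_2) = 23×5.6/44.6 = 2.89 V, R_Th = R_1‖R_2 = 4.9 kΩ.
Base-emitter loop: V_Th = I_B·R_Th + V_BE + (β+1)I_B·R_E, so I_B = (2.89 − 0.7) / (4.9 + 121×1.2) = 0.0146 mA.
I_C = β·I_B = 120×0.0146 = 1.75 mA, and I_E = (β+1)I_B = 1.76 mA.
V_CE = V_CC − I_C·R_C − I_E·R_E = 23 − 1.75×8.2 − 1.76×1.2 = 6.54 V.
V_CE = 6.54 V > 0.2 V confirms active-region operation.

V_CE ≈ 6.5 V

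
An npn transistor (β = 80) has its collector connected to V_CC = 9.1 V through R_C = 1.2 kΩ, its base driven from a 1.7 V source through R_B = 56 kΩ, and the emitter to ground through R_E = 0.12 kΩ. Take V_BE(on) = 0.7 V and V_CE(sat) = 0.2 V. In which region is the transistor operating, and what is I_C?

active; I_C ≈ 1.2 mA

Assume active. Base-emitter loop: I_B = (V_BB − V_BE)/(R_B + (β+1)R_E) = (1.7 − 0.7)/(56 + 81×0.12) = 0.0152 mA.
I_C = β·I_B = 80×0.0152 = 1.22 mA.
V_CE = V_CC − I_C·R_C − I_E·R_E = 9.1 − 1.22×1.2 − 1.23×0.12 = 7.49 V > V_CE(sat), so the active-region assumption holds.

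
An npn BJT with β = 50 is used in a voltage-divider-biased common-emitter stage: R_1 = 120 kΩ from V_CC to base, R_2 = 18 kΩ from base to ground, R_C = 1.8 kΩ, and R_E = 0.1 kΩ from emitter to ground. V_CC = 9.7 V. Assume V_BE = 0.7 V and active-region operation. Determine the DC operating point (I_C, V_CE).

I_C ≈ 1.4 mA, V_CE ≈ 7.1 V

Thevenize the base divider: V_Th = V_CC·R_2/(R_1+R_2) = 9.7×18/138 = 1.27 V, R_Th = R_1‖R_2 = 15.7 kΩ.
Base-emitter loop: V_Th = I_B·R_Th + V_BE + (β+1)I_B·R_E, so I_B = (1.27 − 0.7) / (15.7 + 51×0.1) = 0.0272 mA.
I_C = β·I_B = 50×0.0272 = 1.36 mA, and I_E = (β+1)I_B = 1.39 mA.
V_CE = V_CC − I_C·R_C − I_E·R_E = 9.7 − 1.36×1.8 − 1.39×0.1 = 7.11 V.
V_CE = 7.11 V > 0.2 V confirms active-region operation.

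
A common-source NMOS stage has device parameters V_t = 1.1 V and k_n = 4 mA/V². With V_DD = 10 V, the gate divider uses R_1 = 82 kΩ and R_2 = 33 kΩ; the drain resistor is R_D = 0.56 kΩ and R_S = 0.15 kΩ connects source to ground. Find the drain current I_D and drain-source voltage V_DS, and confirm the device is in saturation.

V_G = V_DD·R_2/(R_1+R_2) = 10×33/115 = 2.87 V.
Assume saturation: I_D = (k_n/2)(V_GS − V_t)² with V_GS = V_G − I_D·R_S = 2.87 − 0.15·I_D.
Substituting gives 0.045·I_D² − 2.06·I_D + 6.26 = 0, with roots I_D = 3.27 or 42.5 mA.
The root I_D = 42.5 mA gives V_GS = -3.51 V ≤ V_t, so take I_D = 3.27 mA.
Then V_GS = 2.38 V and V_DS = V_DD − I_D(R_D+R_S) = 10 − 3.27×0.71 = 7.68 V.
Saturation requires V_DS ≥ V_GS − V_t = 1.28 V; 7.68 ≥ 1.28 ✓.

I_D ≈ 3.3 mA, V_DS ≈ 7.7 V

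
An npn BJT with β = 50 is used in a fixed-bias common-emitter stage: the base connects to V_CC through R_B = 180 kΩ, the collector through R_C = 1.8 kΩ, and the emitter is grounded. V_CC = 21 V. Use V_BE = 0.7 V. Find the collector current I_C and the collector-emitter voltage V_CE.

Base loop: V_CC = I_B·R_B + V_BE, so I_B = (21 − 0.7)/180 kΩ = 0.113 mA.
In the active region I_C = β·I_B = 50 × 0.113 = 5.64 mA.
Collector loop: V_CE = V_CC − I_C·R_C = 21 − 5.64×1.8 = 10.8 V.
Since V_CE = 10.8 V > V_CE(sat) ≈ 0.2 V, the transistor is in the active region as assumed.

I_C ≈ 5.6 mA, V_CE ≈ 11 V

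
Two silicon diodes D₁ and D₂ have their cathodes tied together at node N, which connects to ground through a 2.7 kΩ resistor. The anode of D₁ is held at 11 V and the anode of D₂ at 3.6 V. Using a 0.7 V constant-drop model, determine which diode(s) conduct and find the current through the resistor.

Assume both conduct. Then node N would need to be at both 11−0.7 = 10.3 V and 3.6−0.7 = 2.9 V, which is impossible.
Assume only D₁ conducts: V_N = 11 − 0.7 = 10.3 V, so I_R = 10.3/2.7 = 3.81 mA.
Check D₂: its anode-to-cathode voltage is 3.6 − 10.3 = -6.7 V < 0.7 V, so it is off. The assumption is consistent.

Only D₁ conducts; I_R ≈ 3.8 mA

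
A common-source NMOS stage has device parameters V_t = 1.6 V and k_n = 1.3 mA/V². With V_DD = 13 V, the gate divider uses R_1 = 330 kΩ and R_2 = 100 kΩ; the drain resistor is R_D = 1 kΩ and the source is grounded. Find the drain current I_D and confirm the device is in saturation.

V_G = V_DD·R_2/(R_1+R_2) = 13×100/430 = 3.02 V. With the source grounded, V_GS = V_G = 3.02 V.
Assume saturation: I_D = (k_n/2)(V_GS − V_t)² = (1.3/2)×(3.02 − 1.6)² = 0.65×1.42² = 1.32 mA.
V_DS = V_DD − I_D·R_D = 13 − 1.32×1 = 11.7 V.
Saturation requires V_DS ≥ V_GS − V_t = 1.42 V; 11.7 ≥ 1.42 ✓.

I_D ≈ 1.3 mA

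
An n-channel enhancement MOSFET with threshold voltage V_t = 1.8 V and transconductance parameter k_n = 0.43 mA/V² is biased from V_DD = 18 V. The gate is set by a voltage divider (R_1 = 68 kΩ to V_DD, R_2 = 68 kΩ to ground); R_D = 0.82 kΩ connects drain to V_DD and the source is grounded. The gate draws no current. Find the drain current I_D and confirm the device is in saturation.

I_D ≈ 11 mA

V_G = V_DD·R_2/(R_1+R_2) = 18×68/136 = 9 V. With the source grounded, V_GS = V_G = 9 V.
Assume saturation: I_D = (k_n/2)(V_GS − V_t)² = (0.43/2)×(9 − 1.8)² = 0.215×7.2² = 11.1 mA.
V_DS = V_DD − I_D·R_D = 18 − 11.1×0.82 = 8.86 V.
Saturation requires V_DS ≥ V_GS − V_t = 7.2 V; 8.86 ≥ 7.2 ✓.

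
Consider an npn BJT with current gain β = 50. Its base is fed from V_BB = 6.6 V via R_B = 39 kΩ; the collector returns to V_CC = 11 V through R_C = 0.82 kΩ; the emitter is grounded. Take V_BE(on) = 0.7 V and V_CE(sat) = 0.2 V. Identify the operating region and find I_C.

active; I_C ≈ 7.6 mA

Assume active. Base-emitter loop: I_B = (V_BB − V_BE)/R_B = (6.6 − 0.7)/39 = 0.151 mA.
I_C = β·I_B = 50×0.151 = 7.56 mA.
V_CE = V_CC − I_C·R_C = 11 − 7.56×0.82 = 4.8 V > V_CE(sat), so the active-region assumption holds.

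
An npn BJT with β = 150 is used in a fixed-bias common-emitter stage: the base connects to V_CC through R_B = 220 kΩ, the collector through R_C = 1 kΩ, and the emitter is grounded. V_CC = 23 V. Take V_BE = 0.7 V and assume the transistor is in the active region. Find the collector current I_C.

Base loop: V_CC = I_B·R_B + V_BE, so I_B = (23 − 0.7)/220 kΩ = 0.101 mA.
In the active region I_C = β·I_B = 150 × 0.101 = 15.2 mA.
Collector loop: V_CE = V_CC − I_C·R_C = 23 − 15.2×1 = 7.8 V.
Since V_CE = 7.8 V > V_CE(sat) ≈ 0.2 V, the transistor is in the active region as assumed.

I_C ≈ 15 mA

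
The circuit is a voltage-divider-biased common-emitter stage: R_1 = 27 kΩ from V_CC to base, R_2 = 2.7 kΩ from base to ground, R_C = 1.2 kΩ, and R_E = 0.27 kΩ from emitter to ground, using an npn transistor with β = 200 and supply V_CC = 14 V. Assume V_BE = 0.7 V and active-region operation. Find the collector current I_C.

Thevenize the base divider: V_Th = V_CC·R_2/(R_1+R_2) = 14×2.7/29.7 = 1.27 V, R_Th = R_1‖R_2 = 2.45 kΩ.
Base-emitter loop: V_Th = I_B·R_Th + V_BE + (β+1)I_B·R_E, so I_B = (1.27 − 0.7) / (2.45 + 201×0.27) = 0.0101 mA.
I_C = β·I_B = 200×0.0101 = 2.02 mA, and I_E = (β+1)I_B = 2.03 mA.
V_CE = V_CC − I_C·R_C − I_E·R_E = 14 − 2.02×1.2 − 2.03×0.27 = 11 V.
V_CE = 11 V > 0.2 V confirms active-region operation.

I_C ≈ 2 mA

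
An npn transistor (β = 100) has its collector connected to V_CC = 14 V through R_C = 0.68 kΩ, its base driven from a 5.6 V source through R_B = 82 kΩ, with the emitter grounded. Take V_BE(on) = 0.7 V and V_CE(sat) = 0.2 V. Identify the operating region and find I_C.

Assume active. Base-emitter loop: I_B = (V_BB − V_BE)/R_B = (5.6 − 0.7)/82 = 0.0598 mA.
I_C = β·I_B = 100×0.0598 = 5.98 mA.
V_CE = V_CC − I_C·R_C = 14 − 5.98×0.68 = 9.94 V > V_CE(sat), so the active-region assumption holds.

active; I_C ≈ 6 mA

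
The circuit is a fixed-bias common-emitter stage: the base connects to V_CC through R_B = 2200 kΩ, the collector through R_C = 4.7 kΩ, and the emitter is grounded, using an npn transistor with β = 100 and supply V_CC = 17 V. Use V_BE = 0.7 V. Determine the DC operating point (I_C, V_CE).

I_C ≈ 0.74 mA, V_CE ≈ 14 V

Base loop: V_CC = I_B·R_B + V_BE, so I_B = (17 − 0.7)/2200 kΩ = 0.00741 mA.
In the active region I_C = β·I_B = 100 × 0.00741 = 0.741 mA.
Collector loop: V_CE = V_CC − I_C·R_C = 17 − 0.741×4.7 = 13.5 V.
Since V_CE = 13.5 V > V_CE(sat) ≈ 0.2 V, the transistor is in the active region as assumed.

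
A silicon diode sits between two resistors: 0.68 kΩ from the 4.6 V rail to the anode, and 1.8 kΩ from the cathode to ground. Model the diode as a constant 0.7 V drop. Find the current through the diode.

I ≈ 1.6 mA

The two resistors are in series with the diode, so KVL gives 4.6 = I·0.68 + 0.7 + I·1.8.
I = (4.6 − 0.7) / (0.68 + 1.8) kΩ = 3.9 / 2.48 = 1.57 mA.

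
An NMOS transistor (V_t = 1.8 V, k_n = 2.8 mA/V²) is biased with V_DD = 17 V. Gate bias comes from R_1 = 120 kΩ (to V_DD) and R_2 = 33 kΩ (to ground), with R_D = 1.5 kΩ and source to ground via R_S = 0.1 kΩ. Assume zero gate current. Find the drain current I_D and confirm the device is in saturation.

I_D ≈ 3.3 mA

V_G = V_DD·R_2/(R_1+R_2) = 17×33/153 = 3.67 V.
Assume saturation: I_D = (k_n/2)(V_GS − V_t)² with V_GS = V_G − I_D·R_S = 3.67 − 0.1·I_D.
Substituting gives 0.014·I_D² − 1.52·I_D + 4.88 = 0, with roots I_D = 3.3 or 105 mA.
The root I_D = 105 mA gives V_GS = -6.88 V ≤ V_t, so take I_D = 3.3 mA.
Then V_GS = 3.34 V and V_DS = V_DD − I_D(R_D+R_S) = 17 − 3.3×1.6 = 11.7 V.
Saturation requires V_DS ≥ V_GS − V_t = 1.54 V; 11.7 ≥ 1.54 ✓.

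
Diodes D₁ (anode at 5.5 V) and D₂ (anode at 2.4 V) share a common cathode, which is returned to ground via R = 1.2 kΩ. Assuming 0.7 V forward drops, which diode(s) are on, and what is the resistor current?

Assume both conduct. Then node N would need to be at both 5.5−0.7 = 4.8 V and 2.4−0.7 = 1.7 V, which is impossible.
Assume only D₁ conducts: V_N = 5.5 − 0.7 = 4.8 V, so I_R = 4.8/1.2 = 4 mA.
Check D₂: its anode-to-cathode voltage is 2.4 − 4.8 = -2.4 V < 0.7 V, so it is off. The assumption is consistent.

Only D₁ conducts; I_R ≈ 4 mA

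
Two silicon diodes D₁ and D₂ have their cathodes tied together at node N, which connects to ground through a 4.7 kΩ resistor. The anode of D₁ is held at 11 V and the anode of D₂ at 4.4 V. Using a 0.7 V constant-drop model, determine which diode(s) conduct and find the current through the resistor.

Assume both conduct. Then node N would need to be at both 11−0.7 = 10.3 V and 4.4−0.7 = 3.7 V, which is impossible.
Assume only D₁ conducts: V_N = 11 − 0.7 = 10.3 V, so I_R = 10.3/4.7 = 2.19 mA.
Check D₂: its anode-to-cathode voltage is 4.4 − 10.3 = -5.9 V < 0.7 V, so it is off. The assumption is consistent.

Only D₁ conducts; I_R ≈ 2.2 mA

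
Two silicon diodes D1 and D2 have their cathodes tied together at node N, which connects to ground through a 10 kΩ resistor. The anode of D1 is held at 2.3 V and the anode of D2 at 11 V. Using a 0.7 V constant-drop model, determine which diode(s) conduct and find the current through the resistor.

Only D2 conducts; I_R ≈ 1 mA

Assume both conduct. Then node N would need to be at both 2.3−0.7 = 1.6 V and 11−0.7 = 10.3 V, which is impossible.
Assume only D2 conducts: V_N = 11 − 0.7 = 10.3 V, so I_R = 10.3/10 = 1.03 mA.
Check D1: its anode-to-cathode voltage is 2.3 − 10.3 = -8 V < 0.7 V, so it is off. The assumption is consistent.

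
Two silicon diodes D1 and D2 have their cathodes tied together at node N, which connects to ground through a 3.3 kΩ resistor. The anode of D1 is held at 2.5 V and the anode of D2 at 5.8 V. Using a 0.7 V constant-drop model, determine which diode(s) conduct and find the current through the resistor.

Only D2 conducts; I_R ≈ 1.5 mA

Assume both conduct. Then node N would need to be at both 2.5−0.7 = 1.8 V and 5.8−0.7 = 5.1 V, which is impossible.
Assume only D2 conducts: V_N = 5.8 − 0.7 = 5.1 V, so I_R = 5.1/3.3 = 1.55 mA.
Check D1: its anode-to-cathode voltage is 2.5 − 5.1 = -2.6 V < 0.7 V, so it is off. The assumption is consistent.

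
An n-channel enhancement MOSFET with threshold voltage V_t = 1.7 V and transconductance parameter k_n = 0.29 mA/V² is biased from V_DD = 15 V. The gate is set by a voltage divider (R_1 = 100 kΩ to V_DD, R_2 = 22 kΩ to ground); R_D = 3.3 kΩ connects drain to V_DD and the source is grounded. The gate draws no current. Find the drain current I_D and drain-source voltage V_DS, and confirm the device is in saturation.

V_G = V_DD·R_2/(R_1+R_2) = 15×22/122 = 2.7 V. With the source grounded, V_GS = V_G = 2.7 V.
Assume saturation: I_D = (k_n/2)(V_GS − V_t)² = (0.29/2)×(2.7 − 1.7)² = 0.145×1² = 0.146 mA.
V_DS = V_DD − I_D·R_D = 15 − 0.146×3.3 = 14.5 V.
Saturation requires V_DS ≥ V_GS − V_t = 1 V; 14.5 ≥ 1 ✓.

I_D ≈ 0.15 mA, V_DS ≈ 15 V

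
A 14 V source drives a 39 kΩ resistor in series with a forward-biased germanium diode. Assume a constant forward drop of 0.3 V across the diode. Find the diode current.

I ≈ 0.35 mA

KVL around the loop: 14 = V_D + I·R = 0.3 + I × 39 kΩ.
So I = (14 − 0.3) / 39 kΩ = 13.7 / 39 = 0.351 mA.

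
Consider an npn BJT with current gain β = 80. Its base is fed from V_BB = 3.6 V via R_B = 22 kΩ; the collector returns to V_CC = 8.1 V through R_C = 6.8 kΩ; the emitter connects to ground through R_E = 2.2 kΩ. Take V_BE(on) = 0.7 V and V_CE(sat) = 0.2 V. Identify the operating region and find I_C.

Assume active: I_B = (3.6 − 0.7)/(22 + 81×2.2) = 0.0145 mA, I_C = β·I_B = 1.16 mA.
Then V_CE = 8.1 − 1.16×6.8 − 1.17×2.2 = -2.36 V < 0.2 V — the active assumption fails.
Re-solve with V_CE = 0.2 V. KCL at the emitter: V_E/R_E = (V_BB−0.7−V_E)/R_B + (V_CC−0.2−V_E)/R_C, giving V_E = 2 V.
I_C = (V_CC − 0.2 − V_E)/R_C = (7.9 − 2)/6.8 = 0.868 mA.
Check: I_B = (2.9 − 2)/22 = 0.0409 mA, and β·I_B = 3.28 mA > I_C, confirming saturation.

saturation; I_C ≈ 0.87 mA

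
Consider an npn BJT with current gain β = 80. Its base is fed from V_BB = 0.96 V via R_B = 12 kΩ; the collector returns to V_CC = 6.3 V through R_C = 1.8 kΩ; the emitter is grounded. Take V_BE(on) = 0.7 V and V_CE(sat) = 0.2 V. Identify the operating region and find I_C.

active; I_C ≈ 1.7 mA

Assume active. Base-emitter loop: I_B = (V_BB − V_BE)/R_B = (0.96 − 0.7)/12 = 0.0217 mA.
I_C = β·I_B = 80×0.0217 = 1.73 mA.
V_CE = V_CC − I_C·R_C = 6.3 − 1.73×1.8 = 3.18 V > V_CE(sat), so the active-region assumption holds.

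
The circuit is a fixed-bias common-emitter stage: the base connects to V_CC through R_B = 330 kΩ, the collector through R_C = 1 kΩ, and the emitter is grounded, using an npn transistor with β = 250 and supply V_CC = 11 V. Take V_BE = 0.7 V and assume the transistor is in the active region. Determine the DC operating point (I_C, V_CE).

I_C ≈ 7.8 mA, V_CE ≈ 3.2 V

Base loop: V_CC = I_B·R_B + V_BE, so I_B = (11 − 0.7)/330 kΩ = 0.0312 mA.
In the active region I_C = β·I_B = 250 × 0.0312 = 7.8 mA.
Collector loop: V_CE = V_CC − I_C·R_C = 11 − 7.8×1 = 3.2 V.
Since V_CE = 3.2 V > V_CE(sat) ≈ 0.2 V, the transistor is in the active region as assumed.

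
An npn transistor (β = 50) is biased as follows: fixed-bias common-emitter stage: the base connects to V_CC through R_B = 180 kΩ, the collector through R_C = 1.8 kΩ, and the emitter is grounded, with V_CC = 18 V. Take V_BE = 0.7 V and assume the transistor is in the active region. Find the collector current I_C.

Base loop: V_CC = I_B·R_B + V_BE, so I_B = (18 − 0.7)/180 kΩ = 0.0961 mA.
In the active region I_C = β·I_B = 50 × 0.0961 = 4.81 mA.
Collector loop: V_CE = V_CC − I_C·R_C = 18 − 4.81×1.8 = 9.35 V.
Since V_CE = 9.35 V > V_CE(sat) ≈ 0.2 V, the transistor is in the active region as assumed.

I_C ≈ 4.8 mA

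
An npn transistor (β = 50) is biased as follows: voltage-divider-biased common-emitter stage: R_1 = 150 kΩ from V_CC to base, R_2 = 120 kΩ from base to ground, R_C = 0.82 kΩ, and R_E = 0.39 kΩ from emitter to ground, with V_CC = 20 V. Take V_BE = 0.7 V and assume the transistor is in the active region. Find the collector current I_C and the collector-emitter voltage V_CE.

I_C ≈ 4.7 mA, V_CE ≈ 14 V

Thevenize the base divider: V_Th = V_CC·R_2/(R_1+R_2) = 20×120/270 = 8.89 V, R_Th = R_1‖R_2 = 66.7 kΩ.
Base-emitter loop: V_Th = I_B·R_Th + V_BE + (β+1)I_B·R_E, so I_B = (8.89 − 0.7) / (66.7 + 51×0.39) = 0.0946 mA.
I_C = β·I_B = 50×0.0946 = 4.73 mA, and I_E = (β+1)I_B = 4.82 mA.
V_CE = V_CC − I_C·R_C − I_E·R_E = 20 − 4.73×0.82 − 4.82×0.39 = 14.2 V.
V_CE = 14.2 V > 0.2 V confirms active-region operation.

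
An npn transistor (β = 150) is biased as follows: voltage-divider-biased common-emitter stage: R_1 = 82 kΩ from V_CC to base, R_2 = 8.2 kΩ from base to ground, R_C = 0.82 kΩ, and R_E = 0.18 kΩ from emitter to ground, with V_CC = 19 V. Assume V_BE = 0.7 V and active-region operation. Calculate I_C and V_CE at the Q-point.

Thevenize the base divider: V_Th = V_CC·R_2/(R_1+R_2) = 19×8.2/90.2 = 1.73 V, R_Th = R_1‖R_2 = 7.45 kΩ.
Base-emitter loop: V_Th = I_B·R_Th + V_BE + (β+1)I_B·R_E, so I_B = (1.73 − 0.7) / (7.45 + 151×0.18) = 0.0297 mA.
I_C = β·I_B = 150×0.0297 = 4.45 mA, and I_E = (β+1)I_B = 4.48 mA.
V_CE = V_CC − I_C·R_C − I_E·R_E = 19 − 4.45×0.82 − 4.48×0.18 = 14.5 V.
V_CE = 14.5 V > 0.2 V confirms active-region operation.

I_C ≈ 4.4 mA, V_CE ≈ 15 V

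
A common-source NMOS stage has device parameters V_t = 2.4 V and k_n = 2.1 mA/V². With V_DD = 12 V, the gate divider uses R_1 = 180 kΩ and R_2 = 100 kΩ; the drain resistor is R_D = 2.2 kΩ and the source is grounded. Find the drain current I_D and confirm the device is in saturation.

V_G = V_DD·R_2/(R_1+R_2) = 12×100/280 = 4.29 V. With the source grounded, V_GS = V_G = 4.29 V.
Assume saturation: I_D = (k_n/2)(V_GS − V_t)² = (2.1/2)×(4.29 − 2.4)² = 1.05×1.89² = 3.73 mA.
V_DS = V_DD − I_D·R_D = 12 − 3.73×2.2 = 3.79 V.
Saturation requires V_DS ≥ V_GS − V_t = 1.89 V; 3.79 ≥ 1.89 ✓.

I_D ≈ 3.7 mA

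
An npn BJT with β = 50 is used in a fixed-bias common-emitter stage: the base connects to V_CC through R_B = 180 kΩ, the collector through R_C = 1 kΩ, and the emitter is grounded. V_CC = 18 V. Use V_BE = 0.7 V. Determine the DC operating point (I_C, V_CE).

Base loop: V_CC = I_B·R_B + V_BE, so I_B = (18 − 0.7)/180 kΩ = 0.0961 mA.
In the active region I_C = β·I_B = 50 × 0.0961 = 4.81 mA.
Collector loop: V_CE = V_CC − I_C·R_C = 18 − 4.81×1 = 13.2 V.
Since V_CE = 13.2 V > V_CE(sat) ≈ 0.2 V, the transistor is in the active region as assumed.

I_C ≈ 4.8 mA, V_CE ≈ 13 V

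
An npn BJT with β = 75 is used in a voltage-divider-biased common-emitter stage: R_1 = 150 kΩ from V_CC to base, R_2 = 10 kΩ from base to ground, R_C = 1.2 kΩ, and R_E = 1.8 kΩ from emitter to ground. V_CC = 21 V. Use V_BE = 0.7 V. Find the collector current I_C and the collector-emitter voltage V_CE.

I_C ≈ 0.31 mA, V_CE ≈ 20 V

Thevenize the base divider: V_Th = V_CC·R_2/(R_1+R_2) = 21×10/160 = 1.31 V, R_Th = R_1‖R_2 = 9.38 kΩ.
Base-emitter loop: V_Th = I_B·R_Th + V_BE + (β+1)I_B·R_E, so I_B = (1.31 − 0.7) / (9.38 + 76×1.8) = 0.00419 mA.
I_C = β·I_B = 75×0.00419 = 0.314 mA, and I_E = (β+1)I_B = 0.318 mA.
V_CE = V_CC − I_C·R_C − I_E·R_E = 21 − 0.314×1.2 − 0.318×1.8 = 20 V.
V_CE = 20 V > 0.2 V confirms active-region operation.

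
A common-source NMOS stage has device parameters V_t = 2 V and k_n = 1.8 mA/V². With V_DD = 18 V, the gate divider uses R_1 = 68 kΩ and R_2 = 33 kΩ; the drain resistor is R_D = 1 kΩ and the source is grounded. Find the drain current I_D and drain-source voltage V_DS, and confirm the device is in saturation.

I_D ≈ 14 mA, V_DS ≈ 4.4 V

V_G = V_DD·R_2/(R_1+R_2) = 18×33/101 = 5.88 V. With the source grounded, V_GS = V_G = 5.88 V.
Assume saturation: I_D = (k_n/2)(V_GS − V_t)² = (1.8/2)×(5.88 − 2)² = 0.9×3.88² = 13.6 mA.
V_DS = V_DD − I_D·R_D = 18 − 13.6×1 = 4.44 V.
Saturation requires V_DS ≥ V_GS − V_t = 3.88 V; 4.44 ≥ 3.88 ✓.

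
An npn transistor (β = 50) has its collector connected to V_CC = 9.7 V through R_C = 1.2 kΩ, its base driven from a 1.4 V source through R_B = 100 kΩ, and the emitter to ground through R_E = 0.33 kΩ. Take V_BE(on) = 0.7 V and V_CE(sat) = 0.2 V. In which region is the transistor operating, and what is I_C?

active; I_C ≈ 0.3 mA

Assume active. Base-emitter loop: I_B = (V_BB − V_BE)/(R_B + (β+1)R_E) = (1.4 − 0.7)/(100 + 51×0.33) = 0.00599 mA.
I_C = β·I_B = 50×0.00599 = 0.3 mA.
V_CE = V_CC − I_C·R_C − I_E·R_E = 9.7 − 0.3×1.2 − 0.306×0.33 = 9.24 V > V_CE(sat), so the active-region assumption holds.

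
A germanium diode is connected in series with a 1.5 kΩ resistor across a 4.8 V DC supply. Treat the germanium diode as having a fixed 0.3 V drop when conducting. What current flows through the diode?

KVL around the loop: 4.8 = V_D + I·R = 0.3 + I × 1.5 kΩ.
So I = (4.8 − 0.3) / 1.5 kΩ = 4.5 / 1.5 = 3 mA.

I ≈ 3 mA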